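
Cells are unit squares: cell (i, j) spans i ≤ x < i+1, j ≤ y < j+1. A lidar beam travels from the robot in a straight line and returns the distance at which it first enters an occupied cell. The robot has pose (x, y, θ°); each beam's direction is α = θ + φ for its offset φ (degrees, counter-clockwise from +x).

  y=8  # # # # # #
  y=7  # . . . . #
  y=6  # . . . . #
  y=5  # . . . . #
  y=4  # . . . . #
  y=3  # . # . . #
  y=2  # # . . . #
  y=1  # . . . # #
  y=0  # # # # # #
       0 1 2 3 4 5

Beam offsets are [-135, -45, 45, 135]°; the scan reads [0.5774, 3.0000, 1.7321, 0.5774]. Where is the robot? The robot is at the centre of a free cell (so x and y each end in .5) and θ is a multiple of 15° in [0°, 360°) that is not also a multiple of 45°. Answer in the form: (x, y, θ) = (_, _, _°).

(x, y, θ) = (3.5, 1.5, 105°)

Enumerate (i+0.5, j+0.5, θ) over the 25 free cells and 16 admissible headings. For each, cast all 4 beams and compare to the given ranges.
  (1.5, 5.5, 30°): beam 1 = 1.9319 ≠ 0.5774 ✗
  (2.5, 6.5, 120°): beam 1 = 2.5882 ≠ 0.5774 ✗
  (1.5, 3.5, 255°): beam 1 = 1.0000 ≠ 0.5774 ✗
  (4.5, 5.5, 345°): beam 1 = 4.0415 ≠ 0.5774 ✗
  …
  (3.5, 1.5, 105°): r_1=0.5774, r_2=3.0000, r_3=1.7321, r_4=0.5774 — all match ✓
Unique over the lattice → pose = (3.5, 1.5, 105°).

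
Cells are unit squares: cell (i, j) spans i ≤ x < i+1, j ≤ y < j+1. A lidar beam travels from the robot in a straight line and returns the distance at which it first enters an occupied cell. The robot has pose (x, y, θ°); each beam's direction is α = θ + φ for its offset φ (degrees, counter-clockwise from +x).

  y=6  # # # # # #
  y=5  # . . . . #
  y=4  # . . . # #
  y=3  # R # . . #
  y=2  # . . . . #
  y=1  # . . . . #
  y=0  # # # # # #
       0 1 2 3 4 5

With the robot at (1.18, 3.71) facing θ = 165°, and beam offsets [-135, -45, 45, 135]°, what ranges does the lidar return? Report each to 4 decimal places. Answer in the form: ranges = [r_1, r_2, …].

ranges = [4.4110, 0.3600, 0.2078, 3.1292]

beam 1: φ=-135°, α=30°
  d=(0.8660,0.5000)  start (1,3)  tX=0.9469 tY=0.5800  stride 1/|dx|=1.1547 1/|dy|=2.0000
    cross y-line → (1,4), t=0.5800
    cross x-line → (2,4), t=0.9469
    cross x-line → (3,4), t=2.1016
    cross y-line → (3,5), t=2.5800
    cross x-line → (4,5), t=3.2563
    cross x-line → (5,5), t=4.4110 (wall)
  → r_1 = 4.4110
beam 2: φ=-45°, α=120°
  d=(-0.5000,0.8660)  start (1,3)  tX=0.3600 tY=0.3349  stride 1/|dx|=2.0000 1/|dy|=1.1547
    cross y-line → (1,4), t=0.3349
    cross x-line → (0,4), t=0.3600 (wall)
  → r_2 = 0.3600
beam 3: φ=45°, α=210°
  d=(-0.8660,-0.5000)  start (1,3)  tX=0.2078 tY=1.4200  stride 1/|dx|=1.1547 1/|dy|=2.0000
    cross x-line → (0,3), t=0.2078 (wall)
  → r_3 = 0.2078
beam 4: φ=135°, α=300°
  d=(0.5000,-0.8660)  start (1,3)  tX=1.6400 tY=0.8198  stride 1/|dx|=2.0000 1/|dy|=1.1547
    cross y-line → (1,2), t=0.8198
    cross x-line → (2,2), t=1.6400
    cross y-line → (2,1), t=1.9745
    cross y-line → (2,0), t=3.1292 (wall)
  → r_4 = 3.1292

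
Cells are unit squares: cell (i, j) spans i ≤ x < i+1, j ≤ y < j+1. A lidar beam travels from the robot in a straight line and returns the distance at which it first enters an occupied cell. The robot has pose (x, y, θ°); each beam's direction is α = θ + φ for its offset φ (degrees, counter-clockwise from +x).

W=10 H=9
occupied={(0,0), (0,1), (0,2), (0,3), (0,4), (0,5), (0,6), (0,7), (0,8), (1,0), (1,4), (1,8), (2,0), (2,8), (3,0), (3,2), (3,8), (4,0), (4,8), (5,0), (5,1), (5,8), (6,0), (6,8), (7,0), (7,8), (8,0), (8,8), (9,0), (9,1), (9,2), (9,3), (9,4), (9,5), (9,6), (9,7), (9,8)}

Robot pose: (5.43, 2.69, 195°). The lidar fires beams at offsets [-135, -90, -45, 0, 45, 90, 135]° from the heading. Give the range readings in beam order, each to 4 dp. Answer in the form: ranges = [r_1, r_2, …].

ranges = [6.1315, 5.4973, 3.9606, 1.4804, 0.7967, 0.7143, 3.3800]

beam 1: φ=-135°, α=60°
  direction (0.5000, 0.8660); cell (5,2); t to first gridline: x 1.1400, y 0.3580 (then +2.0000 / +1.1547)
    (5,3) via y @ 0.3580
    (6,3) via x @ 1.1400
    (6,4) via y @ 1.5127
    (6,5) via y @ 2.6674
    (7,5) via x @ 3.1400
    (7,6) via y @ 3.8221
    (7,7) via y @ 4.9768
    (8,7) via x @ 5.1400
    (8,8) via y @ 6.1315  # hit
  → r_1 = 6.1315
beam 2: φ=-90°, α=105°
  direction (-0.2588, 0.9659); cell (5,2); t to first gridline: x 1.6614, y 0.3209 (then +3.8637 / +1.0353)
    (5,3) via y @ 0.3209
    (5,4) via y @ 1.3562
    (4,4) via x @ 1.6614
    (4,5) via y @ 2.3915
    (4,6) via y @ 3.4268
    (4,7) via y @ 4.4620
    (4,8) via y @ 5.4973  # hit
  → r_2 = 5.4973
beam 3: φ=-45°, α=150°
  direction (-0.8660, 0.5000); cell (5,2); t to first gridline: x 0.4965, y 0.6200 (then +1.1547 / +2.0000)
    (4,2) via x @ 0.4965
    (4,3) via y @ 0.6200
    (3,3) via x @ 1.6512
    (3,4) via y @ 2.6200
    (2,4) via x @ 2.8059
    (1,4) via x @ 3.9606  # hit
  → r_3 = 3.9606
beam 4: φ=0°, α=195°
  direction (-0.9659, -0.2588); cell (5,2); t to first gridline: x 0.4452, y 2.6660 (then +1.0353 / +3.8637)
    (4,2) via x @ 0.4452
    (3,2) via x @ 1.4804  # hit
  → r_4 = 1.4804
beam 5: φ=45°, α=240°
  direction (-0.5000, -0.8660); cell (5,2); t to first gridline: x 0.8600, y 0.7967 (then +2.0000 / +1.1547)
    (5,1) via y @ 0.7967  # hit
  → r_5 = 0.7967
beam 6: φ=90°, α=285°
  direction (0.2588, -0.9659); cell (5,2); t to first gridline: x 2.2023, y 0.7143 (then +3.8637 / +1.0353)
    (5,1) via y @ 0.7143  # hit
  → r_6 = 0.7143
beam 7: φ=135°, α=330°
  direction (0.8660, -0.5000); cell (5,2); t to first gridline: x 0.6582, y 1.3800 (then +1.1547 / +2.0000)
    (6,2) via x @ 0.6582
    (6,1) via y @ 1.3800
    (7,1) via x @ 1.8129
    (8,1) via x @ 2.9676
    (8,0) via y @ 3.3800  # hit
  → r_7 = 3.3800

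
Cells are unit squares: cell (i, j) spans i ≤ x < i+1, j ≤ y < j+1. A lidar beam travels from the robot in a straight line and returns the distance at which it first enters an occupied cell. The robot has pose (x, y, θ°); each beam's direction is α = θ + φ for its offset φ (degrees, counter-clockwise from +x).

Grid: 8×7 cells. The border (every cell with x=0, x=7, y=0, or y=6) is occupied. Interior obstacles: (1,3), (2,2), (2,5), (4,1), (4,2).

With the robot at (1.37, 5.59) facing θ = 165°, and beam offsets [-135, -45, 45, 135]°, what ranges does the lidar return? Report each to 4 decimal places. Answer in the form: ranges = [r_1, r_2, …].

beam 1: φ=-135°, α=30°
  d=(0.8660,0.5000)  start (1,5)  tX=0.7275 tY=0.8200  stride 1/|dx|=1.1547 1/|dy|=2.0000
    cross x-line → (2,5), t=0.7275 (wall)
  → r_1 = 0.7275
beam 2: φ=-45°, α=120°
  d=(-0.5000,0.8660)  start (1,5)  tX=0.7400 tY=0.4734  stride 1/|dx|=2.0000 1/|dy|=1.1547
    cross y-line → (1,6), t=0.4734 (wall)
  → r_2 = 0.4734
beam 3: φ=45°, α=210°
  d=(-0.8660,-0.5000)  start (1,5)  tX=0.4272 tY=1.1800  stride 1/|dx|=1.1547 1/|dy|=2.0000
    cross x-line → (0,5), t=0.4272 (wall)
  → r_3 = 0.4272
beam 4: φ=135°, α=300°
  d=(0.5000,-0.8660)  start (1,5)  tX=1.2600 tY=0.6813  stride 1/|dx|=2.0000 1/|dy|=1.1547
    cross y-line → (1,4), t=0.6813
    cross x-line → (2,4), t=1.2600
    cross y-line → (2,3), t=1.8360
    cross y-line → (2,2), t=2.9907 (wall)
  → r_4 = 2.9907

ranges = [0.7275, 0.4734, 0.4272, 2.9907]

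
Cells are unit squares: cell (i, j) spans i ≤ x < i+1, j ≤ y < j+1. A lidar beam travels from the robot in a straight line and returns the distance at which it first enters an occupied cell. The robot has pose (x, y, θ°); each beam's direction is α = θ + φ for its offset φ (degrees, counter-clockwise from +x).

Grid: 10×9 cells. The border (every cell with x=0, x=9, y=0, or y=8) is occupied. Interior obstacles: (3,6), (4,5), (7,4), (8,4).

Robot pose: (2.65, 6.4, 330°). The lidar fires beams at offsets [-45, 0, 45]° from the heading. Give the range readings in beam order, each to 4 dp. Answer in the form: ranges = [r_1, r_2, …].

ranges = [5.5905, 0.4041, 0.3623]

beam 1: φ=-45°, α=285°
  direction (0.2588, -0.9659); cell (2,6); t to first gridline: x 1.3523, y 0.4141 (then +3.8637 / +1.0353)
    (2,5) via y @ 0.4141
    (3,5) via x @ 1.3523
    (3,4) via y @ 1.4494
    (3,3) via y @ 2.4847
    (3,2) via y @ 3.5199
    (3,1) via y @ 4.5552
    (4,1) via x @ 5.2160
    (4,0) via y @ 5.5905  # hit
  → r_1 = 5.5905
beam 2: φ=0°, α=330°
  direction (0.8660, -0.5000); cell (2,6); t to first gridline: x 0.4041, y 0.8000 (then +1.1547 / +2.0000)
    (3,6) via x @ 0.4041  # hit
  → r_2 = 0.4041
beam 3: φ=45°, α=15°
  direction (0.9659, 0.2588); cell (2,6); t to first gridline: x 0.3623, y 2.3182 (then +1.0353 / +3.8637)
    (3,6) via x @ 0.3623  # hit
  → r_3 = 0.3623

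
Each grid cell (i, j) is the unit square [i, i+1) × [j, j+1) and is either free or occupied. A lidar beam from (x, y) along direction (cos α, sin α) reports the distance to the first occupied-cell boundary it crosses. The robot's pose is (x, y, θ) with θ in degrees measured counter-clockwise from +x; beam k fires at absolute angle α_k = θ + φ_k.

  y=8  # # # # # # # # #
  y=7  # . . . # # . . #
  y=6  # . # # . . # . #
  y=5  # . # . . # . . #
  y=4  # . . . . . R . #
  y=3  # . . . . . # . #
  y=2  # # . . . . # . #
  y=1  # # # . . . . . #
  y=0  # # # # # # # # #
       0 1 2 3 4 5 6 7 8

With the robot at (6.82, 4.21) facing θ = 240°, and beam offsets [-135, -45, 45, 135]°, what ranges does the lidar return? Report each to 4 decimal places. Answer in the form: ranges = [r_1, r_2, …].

ranges = [1.8531, 0.8114, 0.2174, 1.2216]

beam 1: φ=-135°, α=105°
  d=(-0.2588,0.9659)  start (6,4)  tX=3.1682 tY=0.8179  stride 1/|dx|=3.8637 1/|dy|=1.0353
    cross y-line → (6,5), t=0.8179
    cross y-line → (6,6), t=1.8531 (wall)
  → r_1 = 1.8531
beam 2: φ=-45°, α=195°
  d=(-0.9659,-0.2588)  start (6,4)  tX=0.8489 tY=0.8114  stride 1/|dx|=1.0353 1/|dy|=3.8637
    cross y-line → (6,3), t=0.8114 (wall)
  → r_2 = 0.8114
beam 3: φ=45°, α=285°
  d=(0.2588,-0.9659)  start (6,4)  tX=0.6955 tY=0.2174  stride 1/|dx|=3.8637 1/|dy|=1.0353
    cross y-line → (6,3), t=0.2174 (wall)
  → r_3 = 0.2174
beam 4: φ=135°, α=15°
  d=(0.9659,0.2588)  start (6,4)  tX=0.1863 tY=3.0523  stride 1/|dx|=1.0353 1/|dy|=3.8637
    cross x-line → (7,4), t=0.1863
    cross x-line → (8,4), t=1.2216 (wall)
  → r_4 = 1.2216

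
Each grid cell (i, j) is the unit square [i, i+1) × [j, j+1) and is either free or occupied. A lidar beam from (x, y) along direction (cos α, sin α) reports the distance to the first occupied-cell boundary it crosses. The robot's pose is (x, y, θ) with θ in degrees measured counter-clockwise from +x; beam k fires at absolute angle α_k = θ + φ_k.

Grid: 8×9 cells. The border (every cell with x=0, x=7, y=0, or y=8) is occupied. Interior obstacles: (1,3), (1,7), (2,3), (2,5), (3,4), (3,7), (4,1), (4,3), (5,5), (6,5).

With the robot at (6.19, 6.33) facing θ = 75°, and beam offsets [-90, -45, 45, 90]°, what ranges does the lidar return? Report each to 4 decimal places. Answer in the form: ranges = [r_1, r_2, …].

ranges = [0.8386, 0.9353, 1.9283, 2.5887]

beam 1: φ=-90°, α=345°
  cosα=0.9659 sinα=-0.2588 | (6,6) | tMaxX 0.8386 tMaxY 1.2750 | tΔX 1.0353 tΔY 3.8637
    t=0.8386 [x] (7,6) — stop
  → r_1 = 0.8386
beam 2: φ=-45°, α=30°
  cosα=0.8660 sinα=0.5000 | (6,6) | tMaxX 0.9353 tMaxY 1.3400 | tΔX 1.1547 tΔY 2.0000
    t=0.9353 [x] (7,6) — stop
  → r_2 = 0.9353
beam 3: φ=45°, α=120°
  cosα=-0.5000 sinα=0.8660 | (6,6) | tMaxX 0.3800 tMaxY 0.7736 | tΔX 2.0000 tΔY 1.1547
    t=0.3800 [x] (5,6)
    t=0.7736 [y] (5,7)
    t=1.9283 [y] (5,8) — stop
  → r_3 = 1.9283
beam 4: φ=90°, α=165°
  cosα=-0.9659 sinα=0.2588 | (6,6) | tMaxX 0.1967 tMaxY 2.5887 | tΔX 1.0353 tΔY 3.8637
    t=0.1967 [x] (5,6)
    t=1.2320 [x] (4,6)
    t=2.2673 [x] (3,6)
    t=2.5887 [y] (3,7) — stop
  → r_4 = 2.5887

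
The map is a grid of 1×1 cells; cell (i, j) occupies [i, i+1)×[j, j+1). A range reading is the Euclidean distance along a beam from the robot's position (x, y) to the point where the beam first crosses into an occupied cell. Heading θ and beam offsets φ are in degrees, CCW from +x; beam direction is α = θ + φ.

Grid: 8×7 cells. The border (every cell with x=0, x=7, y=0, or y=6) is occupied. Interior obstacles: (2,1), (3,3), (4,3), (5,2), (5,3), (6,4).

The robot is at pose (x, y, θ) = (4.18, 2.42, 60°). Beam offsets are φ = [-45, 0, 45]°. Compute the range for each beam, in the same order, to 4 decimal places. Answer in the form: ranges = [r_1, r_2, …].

beam 1: φ=-45°, α=15°
  cosα=0.9659 sinα=0.2588 | (4,2) | tMaxX 0.8489 tMaxY 2.2409 | tΔX 1.0353 tΔY 3.8637
    t=0.8489 [x] (5,2) — stop
  → r_1 = 0.8489
beam 2: φ=0°, α=60°
  cosα=0.5000 sinα=0.8660 | (4,2) | tMaxX 1.6400 tMaxY 0.6697 | tΔX 2.0000 tΔY 1.1547
    t=0.6697 [y] (4,3) — stop
  → r_2 = 0.6697
beam 3: φ=45°, α=105°
  cosα=-0.2588 sinα=0.9659 | (4,2) | tMaxX 0.6955 tMaxY 0.6005 | tΔX 3.8637 tΔY 1.0353
    t=0.6005 [y] (4,3) — stop
  → r_3 = 0.6005

ranges = [0.8489, 0.6697, 0.6005]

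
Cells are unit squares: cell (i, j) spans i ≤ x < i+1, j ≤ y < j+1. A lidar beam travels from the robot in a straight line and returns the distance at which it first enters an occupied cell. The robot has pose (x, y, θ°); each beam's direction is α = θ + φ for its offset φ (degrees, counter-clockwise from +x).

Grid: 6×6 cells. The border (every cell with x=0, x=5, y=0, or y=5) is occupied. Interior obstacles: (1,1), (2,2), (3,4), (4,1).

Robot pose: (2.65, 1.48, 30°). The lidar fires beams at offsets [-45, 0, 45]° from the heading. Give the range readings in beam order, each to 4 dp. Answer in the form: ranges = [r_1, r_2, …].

beam 1: φ=-45°, α=345°
  dir = (cos 345°, sin 345°) = (0.9659, -0.2588); from cell (2,1)
  next x-line at t=0.3623, next y-line at t=1.8546; Δt_x=1.0353, Δt_y=3.8637
    x: enter (3,1) at t=0.3623
    x: enter (4,1) at t=1.3976 ← occupied
  → r_1 = 1.3976
beam 2: φ=0°, α=30°
  dir = (cos 30°, sin 30°) = (0.8660, 0.5000); from cell (2,1)
  next x-line at t=0.4041, next y-line at t=1.0400; Δt_x=1.1547, Δt_y=2.0000
    x: enter (3,1) at t=0.4041
    y: enter (3,2) at t=1.0400
    x: enter (4,2) at t=1.5588
    x: enter (5,2) at t=2.7135 ← occupied
  → r_2 = 2.7135
beam 3: φ=45°, α=75°
  dir = (cos 75°, sin 75°) = (0.2588, 0.9659); from cell (2,1)
  next x-line at t=1.3523, next y-line at t=0.5383; Δt_x=3.8637, Δt_y=1.0353
    y: enter (2,2) at t=0.5383 ← occupied
  → r_3 = 0.5383

ranges = [1.3976, 2.7135, 0.5383]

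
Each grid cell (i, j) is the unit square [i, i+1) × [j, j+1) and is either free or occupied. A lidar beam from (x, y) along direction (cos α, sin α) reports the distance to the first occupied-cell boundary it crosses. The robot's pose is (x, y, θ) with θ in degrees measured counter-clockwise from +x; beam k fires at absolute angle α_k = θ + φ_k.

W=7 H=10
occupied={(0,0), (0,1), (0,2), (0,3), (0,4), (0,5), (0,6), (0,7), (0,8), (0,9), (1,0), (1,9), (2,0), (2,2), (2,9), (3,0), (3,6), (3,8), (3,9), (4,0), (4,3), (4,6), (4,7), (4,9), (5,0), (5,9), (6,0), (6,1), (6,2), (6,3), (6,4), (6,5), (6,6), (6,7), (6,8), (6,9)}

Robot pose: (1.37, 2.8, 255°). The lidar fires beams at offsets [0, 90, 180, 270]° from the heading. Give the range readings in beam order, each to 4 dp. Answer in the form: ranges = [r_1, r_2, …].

beam 1: φ=0°, α=255°
  d=(-0.2588,-0.9659)  start (1,2)  tX=1.4296 tY=0.8282  stride 1/|dx|=3.8637 1/|dy|=1.0353
    cross y-line → (1,1), t=0.8282
    cross x-line → (0,1), t=1.4296 (wall)
  → r_1 = 1.4296
beam 2: φ=90°, α=345°
  d=(0.9659,-0.2588)  start (1,2)  tX=0.6522 tY=3.0910  stride 1/|dx|=1.0353 1/|dy|=3.8637
    cross x-line → (2,2), t=0.6522 (wall)
  → r_2 = 0.6522
beam 3: φ=180°, α=75°
  d=(0.2588,0.9659)  start (1,2)  tX=2.4341 tY=0.2071  stride 1/|dx|=3.8637 1/|dy|=1.0353
    cross y-line → (1,3), t=0.2071
    cross y-line → (1,4), t=1.2423
    cross y-line → (1,5), t=2.2776
    cross x-line → (2,5), t=2.4341
    cross y-line → (2,6), t=3.3129
    cross y-line → (2,7), t=4.3482
    cross y-line → (2,8), t=5.3834
    cross x-line → (3,8), t=6.2978 (wall)
  → r_3 = 6.2978
beam 4: φ=270°, α=165°
  d=(-0.9659,0.2588)  start (1,2)  tX=0.3831 tY=0.7727  stride 1/|dx|=1.0353 1/|dy|=3.8637
    cross x-line → (0,2), t=0.3831 (wall)
  → r_4 = 0.3831

ranges = [1.4296, 0.6522, 6.2978, 0.3831]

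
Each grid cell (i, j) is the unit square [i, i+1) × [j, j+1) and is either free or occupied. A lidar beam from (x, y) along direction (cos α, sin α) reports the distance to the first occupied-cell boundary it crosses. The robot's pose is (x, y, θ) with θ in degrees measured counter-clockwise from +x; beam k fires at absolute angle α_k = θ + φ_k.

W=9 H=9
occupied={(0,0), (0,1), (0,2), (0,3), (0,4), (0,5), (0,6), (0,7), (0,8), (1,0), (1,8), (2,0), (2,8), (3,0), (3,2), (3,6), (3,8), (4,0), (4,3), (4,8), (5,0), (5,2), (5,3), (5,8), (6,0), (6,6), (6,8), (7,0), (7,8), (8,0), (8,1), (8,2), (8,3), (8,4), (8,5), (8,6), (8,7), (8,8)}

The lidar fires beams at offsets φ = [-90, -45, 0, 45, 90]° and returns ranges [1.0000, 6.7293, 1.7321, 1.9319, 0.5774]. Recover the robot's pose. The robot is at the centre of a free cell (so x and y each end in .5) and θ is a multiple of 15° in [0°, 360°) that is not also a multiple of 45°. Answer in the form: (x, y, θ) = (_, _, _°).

The pose lattice has 43·16 = 688 candidates. Test each by forward raycasting.
  (7.5, 5.5, 300°): beam 1 = 3.0000 ≠ 1.0000 ✗
  (6.5, 7.5, 330°): beam 1 = 0.5774 ≠ 1.0000 ✗
  (1.5, 3.5, 345°): beam 1 = 1.9319 ≠ 1.0000 ✗
  (1.5, 5.5, 345°): beam 1 = 1.9319 ≠ 1.0000 ✗
  (4.5, 4.5, 345°): beam 1 = 0.5176 ≠ 1.0000 ✗
  …
  (1.5, 7.5, 330°): r_1=1.0000, r_2=6.7293, r_3=1.7321, r_4=1.9319, r_5=0.5774 — all match ✓
No second candidate reproduces the full scan.

(x, y, θ) = (1.5, 7.5, 330°)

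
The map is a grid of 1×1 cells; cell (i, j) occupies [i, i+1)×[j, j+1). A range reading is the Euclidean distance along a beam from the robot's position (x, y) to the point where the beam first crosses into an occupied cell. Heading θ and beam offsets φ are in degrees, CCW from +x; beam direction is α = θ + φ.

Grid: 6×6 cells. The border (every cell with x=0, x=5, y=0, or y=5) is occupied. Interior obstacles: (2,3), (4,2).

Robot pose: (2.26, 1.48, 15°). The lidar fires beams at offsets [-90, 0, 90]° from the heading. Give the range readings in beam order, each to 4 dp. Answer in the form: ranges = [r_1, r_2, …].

beam 1: φ=-90°, α=285°
  cosα=0.2588 sinα=-0.9659 | (2,1) | tMaxX 2.8591 tMaxY 0.4969 | tΔX 3.8637 tΔY 1.0353
    t=0.4969 [y] (2,0) — stop
  → r_1 = 0.4969
beam 2: φ=0°, α=15°
  cosα=0.9659 sinα=0.2588 | (2,1) | tMaxX 0.7661 tMaxY 2.0091 | tΔX 1.0353 tΔY 3.8637
    t=0.7661 [x] (3,1)
    t=1.8014 [x] (4,1)
    t=2.0091 [y] (4,2) — stop
  → r_2 = 2.0091
beam 3: φ=90°, α=105°
  cosα=-0.2588 sinα=0.9659 | (2,1) | tMaxX 1.0046 tMaxY 0.5383 | tΔX 3.8637 tΔY 1.0353
    t=0.5383 [y] (2,2)
    t=1.0046 [x] (1,2)
    t=1.5736 [y] (1,3)
    t=2.6089 [y] (1,4)
    t=3.6442 [y] (1,5) — stop
  → r_3 = 3.6442

ranges = [0.4969, 2.0091, 3.6442]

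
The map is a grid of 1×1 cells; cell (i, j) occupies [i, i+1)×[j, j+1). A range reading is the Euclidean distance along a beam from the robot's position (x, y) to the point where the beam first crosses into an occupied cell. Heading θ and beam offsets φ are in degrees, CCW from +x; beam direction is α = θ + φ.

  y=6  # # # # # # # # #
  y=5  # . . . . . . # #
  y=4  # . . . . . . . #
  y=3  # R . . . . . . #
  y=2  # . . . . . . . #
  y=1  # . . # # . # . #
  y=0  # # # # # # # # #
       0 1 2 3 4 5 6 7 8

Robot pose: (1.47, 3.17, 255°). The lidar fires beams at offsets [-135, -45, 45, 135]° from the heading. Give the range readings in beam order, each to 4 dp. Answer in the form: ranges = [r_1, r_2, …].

beam 1: φ=-135°, α=120°
  direction (-0.5000, 0.8660); cell (1,3); t to first gridline: x 0.9400, y 0.9584 (then +2.0000 / +1.1547)
    (0,3) via x @ 0.9400  # hit
  → r_1 = 0.9400
beam 2: φ=-45°, α=210°
  direction (-0.8660, -0.5000); cell (1,3); t to first gridline: x 0.5427, y 0.3400 (then +1.1547 / +2.0000)
    (1,2) via y @ 0.3400
    (0,2) via x @ 0.5427  # hit
  → r_2 = 0.5427
beam 3: φ=45°, α=300°
  direction (0.5000, -0.8660); cell (1,3); t to first gridline: x 1.0600, y 0.1963 (then +2.0000 / +1.1547)
    (1,2) via y @ 0.1963
    (2,2) via x @ 1.0600
    (2,1) via y @ 1.3510
    (2,0) via y @ 2.5057  # hit
  → r_3 = 2.5057
beam 4: φ=135°, α=30°
  direction (0.8660, 0.5000); cell (1,3); t to first gridline: x 0.6120, y 1.6600 (then +1.1547 / +2.0000)
    (2,3) via x @ 0.6120
    (2,4) via y @ 1.6600
    (3,4) via x @ 1.7667
    (4,4) via x @ 2.9214
    (4,5) via y @ 3.6600
    (5,5) via x @ 4.0761
    (6,5) via x @ 5.2308
    (6,6) via y @ 5.6600  # hit
  → r_4 = 5.6600

ranges = [0.9400, 0.5427, 2.5057, 5.6600]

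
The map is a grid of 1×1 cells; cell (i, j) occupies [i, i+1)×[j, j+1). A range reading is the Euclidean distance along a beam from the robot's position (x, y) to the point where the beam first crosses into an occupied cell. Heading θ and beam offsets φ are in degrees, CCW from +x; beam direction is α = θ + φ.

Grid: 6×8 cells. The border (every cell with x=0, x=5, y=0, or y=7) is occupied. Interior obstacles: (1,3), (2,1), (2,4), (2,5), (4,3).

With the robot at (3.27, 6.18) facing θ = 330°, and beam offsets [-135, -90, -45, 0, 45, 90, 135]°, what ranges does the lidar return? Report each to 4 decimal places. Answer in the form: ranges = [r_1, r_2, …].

beam 1: φ=-135°, α=195°
  dir = (cos 195°, sin 195°) = (-0.9659, -0.2588); from cell (3,6)
  next x-line at t=0.2795, next y-line at t=0.6955; Δt_x=1.0353, Δt_y=3.8637
    x: enter (2,6) at t=0.2795
    y: enter (2,5) at t=0.6955 ← occupied
  → r_1 = 0.6955
beam 2: φ=-90°, α=240°
  dir = (cos 240°, sin 240°) = (-0.5000, -0.8660); from cell (3,6)
  next x-line at t=0.5400, next y-line at t=0.2078; Δt_x=2.0000, Δt_y=1.1547
    y: enter (3,5) at t=0.2078
    x: enter (2,5) at t=0.5400 ← occupied
  → r_2 = 0.5400
beam 3: φ=-45°, α=285°
  dir = (cos 285°, sin 285°) = (0.2588, -0.9659); from cell (3,6)
  next x-line at t=2.8205, next y-line at t=0.1863; Δt_x=3.8637, Δt_y=1.0353
    y: enter (3,5) at t=0.1863
    y: enter (3,4) at t=1.2216
    y: enter (3,3) at t=2.2569
    x: enter (4,3) at t=2.8205 ← occupied
  → r_3 = 2.8205
beam 4: φ=0°, α=330°
  dir = (cos 330°, sin 330°) = (0.8660, -0.5000); from cell (3,6)
  next x-line at t=0.8429, next y-line at t=0.3600; Δt_x=1.1547, Δt_y=2.0000
    y: enter (3,5) at t=0.3600
    x: enter (4,5) at t=0.8429
    x: enter (5,5) at t=1.9976 ← occupied
  → r_4 = 1.9976
beam 5: φ=45°, α=15°
  dir = (cos 15°, sin 15°) = (0.9659, 0.2588); from cell (3,6)
  next x-line at t=0.7558, next y-line at t=3.1682; Δt_x=1.0353, Δt_y=3.8637
    x: enter (4,6) at t=0.7558
    x: enter (5,6) at t=1.7910 ← occupied
  → r_5 = 1.7910
beam 6: φ=90°, α=60°
  dir = (cos 60°, sin 60°) = (0.5000, 0.8660); from cell (3,6)
  next x-line at t=1.4600, next y-line at t=0.9469; Δt_x=2.0000, Δt_y=1.1547
    y: enter (3,7) at t=0.9469 ← occupied
  → r_6 = 0.9469
beam 7: φ=135°, α=105°
  dir = (cos 105°, sin 105°) = (-0.2588, 0.9659); from cell (3,6)
  next x-line at t=1.0432, next y-line at t=0.8489; Δt_x=3.8637, Δt_y=1.0353
    y: enter (3,7) at t=0.8489 ← occupied
  → r_7 = 0.8489

ranges = [0.6955, 0.5400, 2.8205, 1.9976, 1.7910, 0.9469, 0.8489]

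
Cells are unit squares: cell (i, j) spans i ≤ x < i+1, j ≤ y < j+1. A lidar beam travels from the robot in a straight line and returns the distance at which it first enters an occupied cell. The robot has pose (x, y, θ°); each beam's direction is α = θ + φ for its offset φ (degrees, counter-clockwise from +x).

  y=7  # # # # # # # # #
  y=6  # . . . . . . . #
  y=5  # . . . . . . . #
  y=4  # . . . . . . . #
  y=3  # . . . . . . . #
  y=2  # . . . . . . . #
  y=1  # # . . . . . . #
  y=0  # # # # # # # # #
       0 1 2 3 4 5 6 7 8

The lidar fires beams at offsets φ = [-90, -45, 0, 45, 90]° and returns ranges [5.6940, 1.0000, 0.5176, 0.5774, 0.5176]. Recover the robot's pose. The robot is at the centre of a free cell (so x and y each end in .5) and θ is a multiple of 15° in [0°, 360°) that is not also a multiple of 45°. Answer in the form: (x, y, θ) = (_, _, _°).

Candidates: 41 free-cell centres × 16 headings = 656 poses. Raycast each; keep the one whose scan matches to 4 dp.
  (5.5, 1.5, 345°): beam 1 = 0.5176 ≠ 5.6940 ✗
  (6.5, 2.5, 75°): beam 1 = 1.5529 ≠ 5.6940 ✗
  (1.5, 4.5, 345°): beam 1 = 1.9319 ≠ 5.6940 ✗
  …
  (7.5, 6.5, 345°): r_1=5.6940, r_2=1.0000, r_3=0.5176, r_4=0.5774, r_5=0.5176 — all match ✓
Unique over the lattice → pose = (7.5, 6.5, 345°).

(x, y, θ) = (7.5, 6.5, 345°)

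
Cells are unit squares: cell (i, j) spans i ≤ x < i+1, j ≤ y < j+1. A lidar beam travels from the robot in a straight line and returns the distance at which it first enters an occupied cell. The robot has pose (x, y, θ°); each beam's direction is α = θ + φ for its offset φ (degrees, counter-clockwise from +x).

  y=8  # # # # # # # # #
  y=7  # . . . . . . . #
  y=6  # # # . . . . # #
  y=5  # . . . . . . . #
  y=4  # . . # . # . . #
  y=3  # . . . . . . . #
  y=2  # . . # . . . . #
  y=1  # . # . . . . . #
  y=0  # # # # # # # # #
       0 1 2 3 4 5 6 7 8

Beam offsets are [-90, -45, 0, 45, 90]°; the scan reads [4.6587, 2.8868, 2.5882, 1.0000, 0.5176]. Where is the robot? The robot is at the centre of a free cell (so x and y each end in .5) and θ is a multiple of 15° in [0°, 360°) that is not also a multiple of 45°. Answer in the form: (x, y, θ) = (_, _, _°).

Candidates: 42 free-cell centres × 16 headings = 672 poses. Raycast each; keep the one whose scan matches to 4 dp.
  (6.5, 2.5, 240°): beam 1 = 3.0000 ≠ 4.6587 ✗
  (3.5, 3.5, 285°): beam 1 = 2.5882 ≠ 4.6587 ✗
  (4.5, 1.5, 300°): beam 1 = 1.0000 ≠ 4.6587 ✗
  …
  (6.5, 1.5, 165°): r_1=4.6587, r_2=2.8868, r_3=2.5882, r_4=1.0000, r_5=0.5176 — all match ✓
No second candidate reproduces the full scan.

(x, y, θ) = (6.5, 1.5, 165°)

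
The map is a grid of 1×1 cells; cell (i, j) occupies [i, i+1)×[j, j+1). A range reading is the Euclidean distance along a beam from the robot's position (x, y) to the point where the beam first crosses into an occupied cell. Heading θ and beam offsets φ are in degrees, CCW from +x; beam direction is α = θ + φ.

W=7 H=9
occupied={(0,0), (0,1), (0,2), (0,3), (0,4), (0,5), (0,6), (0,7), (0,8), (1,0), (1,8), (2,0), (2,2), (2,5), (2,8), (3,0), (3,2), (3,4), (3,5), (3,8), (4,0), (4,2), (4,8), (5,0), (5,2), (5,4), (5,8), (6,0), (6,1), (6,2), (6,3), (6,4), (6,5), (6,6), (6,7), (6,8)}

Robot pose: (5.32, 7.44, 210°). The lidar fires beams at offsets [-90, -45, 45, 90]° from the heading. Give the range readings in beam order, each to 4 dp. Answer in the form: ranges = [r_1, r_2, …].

ranges = [0.6466, 2.1637, 4.5966, 1.3600]

beam 1: φ=-90°, α=120°
  dir = (cos 120°, sin 120°) = (-0.5000, 0.8660); from cell (5,7)
  next x-line at t=0.6400, next y-line at t=0.6466; Δt_x=2.0000, Δt_y=1.1547
    x: enter (4,7) at t=0.6400
    y: enter (4,8) at t=0.6466 ← occupied
  → r_1 = 0.6466
beam 2: φ=-45°, α=165°
  dir = (cos 165°, sin 165°) = (-0.9659, 0.2588); from cell (5,7)
  next x-line at t=0.3313, next y-line at t=2.1637; Δt_x=1.0353, Δt_y=3.8637
    x: enter (4,7) at t=0.3313
    x: enter (3,7) at t=1.3666
    y: enter (3,8) at t=2.1637 ← occupied
  → r_2 = 2.1637
beam 3: φ=45°, α=255°
  dir = (cos 255°, sin 255°) = (-0.2588, -0.9659); from cell (5,7)
  next x-line at t=1.2364, next y-line at t=0.4555; Δt_x=3.8637, Δt_y=1.0353
    y: enter (5,6) at t=0.4555
    x: enter (4,6) at t=1.2364
    y: enter (4,5) at t=1.4908
    y: enter (4,4) at t=2.5261
    y: enter (4,3) at t=3.5614
    y: enter (4,2) at t=4.5966 ← occupied
  → r_3 = 4.5966
beam 4: φ=90°, α=300°
  dir = (cos 300°, sin 300°) = (0.5000, -0.8660); from cell (5,7)
  next x-line at t=1.3600, next y-line at t=0.5081; Δt_x=2.0000, Δt_y=1.1547
    y: enter (5,6) at t=0.5081
    x: enter (6,6) at t=1.3600 ← occupied
  → r_4 = 1.3600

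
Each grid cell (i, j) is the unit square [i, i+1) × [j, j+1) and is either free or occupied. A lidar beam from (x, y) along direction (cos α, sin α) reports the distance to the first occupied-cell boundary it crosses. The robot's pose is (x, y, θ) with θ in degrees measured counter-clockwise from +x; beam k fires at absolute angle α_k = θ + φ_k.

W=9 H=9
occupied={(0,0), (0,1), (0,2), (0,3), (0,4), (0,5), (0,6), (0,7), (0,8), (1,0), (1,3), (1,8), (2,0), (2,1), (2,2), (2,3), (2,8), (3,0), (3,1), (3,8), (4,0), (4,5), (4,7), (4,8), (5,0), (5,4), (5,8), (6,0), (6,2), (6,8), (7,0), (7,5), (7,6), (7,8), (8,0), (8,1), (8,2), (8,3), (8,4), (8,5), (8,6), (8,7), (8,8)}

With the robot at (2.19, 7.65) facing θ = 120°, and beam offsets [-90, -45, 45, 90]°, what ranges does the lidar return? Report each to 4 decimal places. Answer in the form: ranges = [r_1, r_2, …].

ranges = [0.7000, 0.3623, 1.2320, 1.3741]

beam 1: φ=-90°, α=30°
  direction (0.8660, 0.5000); cell (2,7); t to first gridline: x 0.9353, y 0.7000 (then +1.1547 / +2.0000)
    (2,8) via y @ 0.7000  # hit
  → r_1 = 0.7000
beam 2: φ=-45°, α=75°
  direction (0.2588, 0.9659); cell (2,7); t to first gridline: x 3.1296, y 0.3623 (then +3.8637 / +1.0353)
    (2,8) via y @ 0.3623  # hit
  → r_2 = 0.3623
beam 3: φ=45°, α=165°
  direction (-0.9659, 0.2588); cell (2,7); t to first gridline: x 0.1967, y 1.3523 (then +1.0353 / +3.8637)
    (1,7) via x @ 0.1967
    (0,7) via x @ 1.2320  # hit
  → r_3 = 1.2320
beam 4: φ=90°, α=210°
  direction (-0.8660, -0.5000); cell (2,7); t to first gridline: x 0.2194, y 1.3000 (then +1.1547 / +2.0000)
    (1,7) via x @ 0.2194
    (1,6) via y @ 1.3000
    (0,6) via x @ 1.3741  # hit
  → r_4 = 1.3741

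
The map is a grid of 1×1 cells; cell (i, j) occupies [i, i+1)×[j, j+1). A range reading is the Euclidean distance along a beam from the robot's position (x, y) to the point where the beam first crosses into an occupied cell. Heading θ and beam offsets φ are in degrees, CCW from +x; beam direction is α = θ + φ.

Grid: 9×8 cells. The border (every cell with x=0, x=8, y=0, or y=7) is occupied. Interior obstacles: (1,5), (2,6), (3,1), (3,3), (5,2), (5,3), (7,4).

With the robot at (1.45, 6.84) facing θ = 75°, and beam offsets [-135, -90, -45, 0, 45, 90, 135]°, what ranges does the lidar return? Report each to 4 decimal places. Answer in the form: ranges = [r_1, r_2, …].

beam 1: φ=-135°, α=300°
  d=(0.5000,-0.8660)  start (1,6)  tX=1.1000 tY=0.9699  stride 1/|dx|=2.0000 1/|dy|=1.1547
    cross y-line → (1,5), t=0.9699 (wall)
  → r_1 = 0.9699
beam 2: φ=-90°, α=345°
  d=(0.9659,-0.2588)  start (1,6)  tX=0.5694 tY=3.2455  stride 1/|dx|=1.0353 1/|dy|=3.8637
    cross x-line → (2,6), t=0.5694 (wall)
  → r_2 = 0.5694
beam 3: φ=-45°, α=30°
  d=(0.8660,0.5000)  start (1,6)  tX=0.6351 tY=0.3200  stride 1/|dx|=1.1547 1/|dy|=2.0000
    cross y-line → (1,7), t=0.3200 (wall)
  → r_3 = 0.3200
beam 4: φ=0°, α=75°
  d=(0.2588,0.9659)  start (1,6)  tX=2.1250 tY=0.1656  stride 1/|dx|=3.8637 1/|dy|=1.0353
    cross y-line → (1,7), t=0.1656 (wall)
  → r_4 = 0.1656
beam 5: φ=45°, α=120°
  d=(-0.5000,0.8660)  start (1,6)  tX=0.9000 tY=0.1848  stride 1/|dx|=2.0000 1/|dy|=1.1547
    cross y-line → (1,7), t=0.1848 (wall)
  → r_5 = 0.1848
beam 6: φ=90°, α=165°
  d=(-0.9659,0.2588)  start (1,6)  tX=0.4659 tY=0.6182  stride 1/|dx|=1.0353 1/|dy|=3.8637
    cross x-line → (0,6), t=0.4659 (wall)
  → r_6 = 0.4659
beam 7: φ=135°, α=210°
  d=(-0.8660,-0.5000)  start (1,6)  tX=0.5196 tY=1.6800  stride 1/|dx|=1.1547 1/|dy|=2.0000
    cross x-line → (0,6), t=0.5196 (wall)
  → r_7 = 0.5196

ranges = [0.9699, 0.5694, 0.3200, 0.1656, 0.1848, 0.4659, 0.5196]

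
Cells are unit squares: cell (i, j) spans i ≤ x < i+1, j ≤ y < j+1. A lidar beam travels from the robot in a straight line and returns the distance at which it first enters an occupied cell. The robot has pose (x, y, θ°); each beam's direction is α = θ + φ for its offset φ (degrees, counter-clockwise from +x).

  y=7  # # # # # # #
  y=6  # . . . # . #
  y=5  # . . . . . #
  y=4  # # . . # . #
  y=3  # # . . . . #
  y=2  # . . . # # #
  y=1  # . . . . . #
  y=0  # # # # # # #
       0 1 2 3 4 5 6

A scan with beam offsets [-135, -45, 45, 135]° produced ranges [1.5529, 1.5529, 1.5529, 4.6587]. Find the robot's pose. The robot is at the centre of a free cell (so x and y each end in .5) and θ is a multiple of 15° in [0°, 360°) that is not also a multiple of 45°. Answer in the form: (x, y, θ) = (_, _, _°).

Candidates: 24 free-cell centres × 16 headings = 384 poses. Raycast each; keep the one whose scan matches to 4 dp.
  (4.5, 1.5, 255°): beam 1 = 0.5774 ≠ 1.5529 ✗
  (4.5, 5.5, 165°): beam 1 = 1.7321 ≠ 1.5529 ✗
  (4.5, 5.5, 195°): beam 1 = 0.5774 ≠ 1.5529 ✗
  (4.5, 5.5, 240°): beam 1 = 0.5176 ≠ 1.5529 ✗
  …
  (2.5, 2.5, 300°): r_1=1.5529, r_2=1.5529, r_3=1.5529, r_4=4.6587 — all match ✓
Unique over the lattice → pose = (2.5, 2.5, 300°).

(x, y, θ) = (2.5, 2.5, 300°)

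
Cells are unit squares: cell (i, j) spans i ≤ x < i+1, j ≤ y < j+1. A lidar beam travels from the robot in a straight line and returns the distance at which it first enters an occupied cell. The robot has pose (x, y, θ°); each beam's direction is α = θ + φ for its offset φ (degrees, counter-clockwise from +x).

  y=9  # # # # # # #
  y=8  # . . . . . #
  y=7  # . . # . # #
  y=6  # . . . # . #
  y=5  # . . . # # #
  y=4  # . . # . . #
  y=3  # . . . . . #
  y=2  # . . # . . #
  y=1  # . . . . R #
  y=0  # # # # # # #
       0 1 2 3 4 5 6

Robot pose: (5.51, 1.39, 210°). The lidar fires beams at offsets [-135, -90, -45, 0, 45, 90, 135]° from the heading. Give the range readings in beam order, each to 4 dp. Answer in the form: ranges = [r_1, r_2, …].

beam 1: φ=-135°, α=75°
  direction (0.2588, 0.9659); cell (5,1); t to first gridline: x 1.8932, y 0.6315 (then +3.8637 / +1.0353)
    (5,2) via y @ 0.6315
    (5,3) via y @ 1.6668
    (6,3) via x @ 1.8932  # hit
  → r_1 = 1.8932
beam 2: φ=-90°, α=120°
  direction (-0.5000, 0.8660); cell (5,1); t to first gridline: x 1.0200, y 0.7044 (then +2.0000 / +1.1547)
    (5,2) via y @ 0.7044
    (4,2) via x @ 1.0200
    (4,3) via y @ 1.8591
    (4,4) via y @ 3.0138
    (3,4) via x @ 3.0200  # hit
  → r_2 = 3.0200
beam 3: φ=-45°, α=165°
  direction (-0.9659, 0.2588); cell (5,1); t to first gridline: x 0.5280, y 2.3569 (then +1.0353 / +3.8637)
    (4,1) via x @ 0.5280
    (3,1) via x @ 1.5633
    (3,2) via y @ 2.3569  # hit
  → r_3 = 2.3569
beam 4: φ=0°, α=210°
  direction (-0.8660, -0.5000); cell (5,1); t to first gridline: x 0.5889, y 0.7800 (then +1.1547 / +2.0000)
    (4,1) via x @ 0.5889
    (4,0) via y @ 0.7800  # hit
  → r_4 = 0.7800
beam 5: φ=45°, α=255°
  direction (-0.2588, -0.9659); cell (5,1); t to first gridline: x 1.9705, y 0.4038 (then +3.8637 / +1.0353)
    (5,0) via y @ 0.4038  # hit
  → r_5 = 0.4038
beam 6: φ=90°, α=300°
  direction (0.5000, -0.8660); cell (5,1); t to first gridline: x 0.9800, y 0.4503 (then +2.0000 / +1.1547)
    (5,0) via y @ 0.4503  # hit
  → r_6 = 0.4503
beam 7: φ=135°, α=345°
  direction (0.9659, -0.2588); cell (5,1); t to first gridline: x 0.5073, y 1.5068 (then +1.0353 / +3.8637)
    (6,1) via x @ 0.5073  # hit
  → r_7 = 0.5073

ranges = [1.8932, 3.0200, 2.3569, 0.7800, 0.4038, 0.4503, 0.5073]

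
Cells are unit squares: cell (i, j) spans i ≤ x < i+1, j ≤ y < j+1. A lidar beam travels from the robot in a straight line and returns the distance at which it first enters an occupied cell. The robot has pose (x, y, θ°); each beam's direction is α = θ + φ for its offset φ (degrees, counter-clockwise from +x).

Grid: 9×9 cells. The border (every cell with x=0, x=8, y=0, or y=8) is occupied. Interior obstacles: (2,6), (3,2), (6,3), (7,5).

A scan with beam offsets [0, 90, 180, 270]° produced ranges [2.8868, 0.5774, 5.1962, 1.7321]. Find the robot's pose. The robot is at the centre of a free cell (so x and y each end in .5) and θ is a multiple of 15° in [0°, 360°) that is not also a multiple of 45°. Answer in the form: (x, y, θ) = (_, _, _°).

(x, y, θ) = (5.5, 3.5, 300°)

Enumerate (i+0.5, j+0.5, θ) over the 45 free cells and 16 admissible headings. For each, cast all 4 beams and compare to the given ranges.
  (2.5, 4.5, 165°): beam 1 = 1.5529 ≠ 2.8868 ✗
  (2.5, 1.5, 30°): beam 1 = 1.0000 ≠ 2.8868 ✗
  (5.5, 4.5, 15°): beam 1 = 1.9319 ≠ 2.8868 ✗
  …
  (5.5, 3.5, 300°): r_1=2.8868, r_2=0.5774, r_3=5.1962, r_4=1.7321 — all match ✓
Only this pose fits every beam.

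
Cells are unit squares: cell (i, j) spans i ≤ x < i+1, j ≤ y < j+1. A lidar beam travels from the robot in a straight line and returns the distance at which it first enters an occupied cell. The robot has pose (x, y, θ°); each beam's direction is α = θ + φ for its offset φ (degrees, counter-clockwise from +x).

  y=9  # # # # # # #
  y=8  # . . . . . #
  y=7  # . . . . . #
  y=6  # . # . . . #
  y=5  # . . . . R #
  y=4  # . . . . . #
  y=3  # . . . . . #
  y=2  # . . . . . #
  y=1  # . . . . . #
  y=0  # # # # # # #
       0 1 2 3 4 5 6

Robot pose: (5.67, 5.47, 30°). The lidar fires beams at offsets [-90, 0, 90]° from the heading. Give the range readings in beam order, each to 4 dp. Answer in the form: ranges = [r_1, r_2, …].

ranges = [0.6600, 0.3811, 4.0761]

beam 1: φ=-90°, α=300°
  dir = (cos 300°, sin 300°) = (0.5000, -0.8660); from cell (5,5)
  next x-line at t=0.6600, next y-line at t=0.5427; Δt_x=2.0000, Δt_y=1.1547
    y: enter (5,4) at t=0.5427
    x: enter (6,4) at t=0.6600 ← occupied
  → r_1 = 0.6600
beam 2: φ=0°, α=30°
  dir = (cos 30°, sin 30°) = (0.8660, 0.5000); from cell (5,5)
  next x-line at t=0.3811, next y-line at t=1.0600; Δt_x=1.1547, Δt_y=2.0000
    x: enter (6,5) at t=0.3811 ← occupied
  → r_2 = 0.3811
beam 3: φ=90°, α=120°
  dir = (cos 120°, sin 120°) = (-0.5000, 0.8660); from cell (5,5)
  next x-line at t=1.3400, next y-line at t=0.6120; Δt_x=2.0000, Δt_y=1.1547
    y: enter (5,6) at t=0.6120
    x: enter (4,6) at t=1.3400
    y: enter (4,7) at t=1.7667
    y: enter (4,8) at t=2.9214
    x: enter (3,8) at t=3.3400
    y: enter (3,9) at t=4.0761 ← occupied
  → r_3 = 4.0761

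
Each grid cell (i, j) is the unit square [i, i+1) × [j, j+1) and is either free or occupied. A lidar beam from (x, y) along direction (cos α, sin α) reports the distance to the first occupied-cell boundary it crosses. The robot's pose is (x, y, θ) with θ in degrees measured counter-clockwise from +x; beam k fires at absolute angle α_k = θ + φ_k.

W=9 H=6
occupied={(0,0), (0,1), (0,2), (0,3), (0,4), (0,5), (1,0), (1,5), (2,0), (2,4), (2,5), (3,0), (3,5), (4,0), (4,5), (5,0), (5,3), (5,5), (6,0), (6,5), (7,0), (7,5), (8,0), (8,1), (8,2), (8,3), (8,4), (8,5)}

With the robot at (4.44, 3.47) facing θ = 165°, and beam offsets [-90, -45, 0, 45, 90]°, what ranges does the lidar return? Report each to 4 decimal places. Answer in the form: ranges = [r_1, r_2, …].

beam 1: φ=-90°, α=75°
  d=(0.2588,0.9659)  start (4,3)  tX=2.1637 tY=0.5487  stride 1/|dx|=3.8637 1/|dy|=1.0353
    cross y-line → (4,4), t=0.5487
    cross y-line → (4,5), t=1.5840 (wall)
  → r_1 = 1.5840
beam 2: φ=-45°, α=120°
  d=(-0.5000,0.8660)  start (4,3)  tX=0.8800 tY=0.6120  stride 1/|dx|=2.0000 1/|dy|=1.1547
    cross y-line → (4,4), t=0.6120
    cross x-line → (3,4), t=0.8800
    cross y-line → (3,5), t=1.7667 (wall)
  → r_2 = 1.7667
beam 3: φ=0°, α=165°
  d=(-0.9659,0.2588)  start (4,3)  tX=0.4555 tY=2.0478  stride 1/|dx|=1.0353 1/|dy|=3.8637
    cross x-line → (3,3), t=0.4555
    cross x-line → (2,3), t=1.4908
    cross y-line → (2,4), t=2.0478 (wall)
  → r_3 = 2.0478
beam 4: φ=45°, α=210°
  d=(-0.8660,-0.5000)  start (4,3)  tX=0.5081 tY=0.9400  stride 1/|dx|=1.1547 1/|dy|=2.0000
    cross x-line → (3,3), t=0.5081
    cross y-line → (3,2), t=0.9400
    cross x-line → (2,2), t=1.6628
    cross x-line → (1,2), t=2.8175
    cross y-line → (1,1), t=2.9400
    cross x-line → (0,1), t=3.9722 (wall)
  → r_4 = 3.9722
beam 5: φ=90°, α=255°
  d=(-0.2588,-0.9659)  start (4,3)  tX=1.7000 tY=0.4866  stride 1/|dx|=3.8637 1/|dy|=1.0353
    cross y-line → (4,2), t=0.4866
    cross y-line → (4,1), t=1.5219
    cross x-line → (3,1), t=1.7000
    cross y-line → (3,0), t=2.5571 (wall)
  → r_5 = 2.5571

ranges = [1.5840, 1.7667, 2.0478, 3.9722, 2.5571]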